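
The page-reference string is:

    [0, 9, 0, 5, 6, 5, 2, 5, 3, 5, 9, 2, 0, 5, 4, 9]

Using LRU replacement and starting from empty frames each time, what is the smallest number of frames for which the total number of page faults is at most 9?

5

f=1: 16 faults
f=2: 12 faults
f=3: 12 faults
f=4: 10 faults
f=5: 9 faults
f=6: 7 faults
f=7: 7 faults
Smallest f with faults ≤ 9 is 5.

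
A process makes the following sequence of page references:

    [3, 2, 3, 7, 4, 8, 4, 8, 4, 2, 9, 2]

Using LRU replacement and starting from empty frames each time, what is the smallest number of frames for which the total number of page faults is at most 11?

2

f=1: 12 faults
f=2: 7 faults
f=3: 7 faults
f=4: 7 faults
f=5: 6 faults
f=6: 6 faults
Smallest f with faults ≤ 11 is 2.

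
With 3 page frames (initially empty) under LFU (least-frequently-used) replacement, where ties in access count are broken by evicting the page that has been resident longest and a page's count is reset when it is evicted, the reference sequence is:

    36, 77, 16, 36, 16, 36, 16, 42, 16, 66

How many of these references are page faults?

5

36: fault, frames (36)
77: fault, frames (36 77)
16: fault, frames (36 77 16)
36: hit
16: hit
36: hit
16: hit
42: fault, evict 77, frames (36 16 42)
16: hit
66: fault, evict 42, frames (36 16 66)
Page faults: 5.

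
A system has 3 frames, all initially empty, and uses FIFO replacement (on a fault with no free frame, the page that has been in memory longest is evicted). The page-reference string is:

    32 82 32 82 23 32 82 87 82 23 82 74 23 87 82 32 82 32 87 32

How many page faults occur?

32 → miss, frames [32]
82 → miss, frames [32, 82]
32 → hit
82 → hit
23 → miss, frames [32, 82, 23]
32 → hit
82 → hit
87 → miss, evict 32, frames [82, 23, 87]
82 → hit
23 → hit
82 → hit
74 → miss, evict 82, frames [23, 87, 74]
23 → hit
87 → hit
82 → miss, evict 23, frames [87, 74, 82]
32 → miss, evict 87, frames [74, 82, 32]
82 → hit
32 → hit
87 → miss, evict 74, frames [82, 32, 87]
32 → hit
Page faults: 8.

8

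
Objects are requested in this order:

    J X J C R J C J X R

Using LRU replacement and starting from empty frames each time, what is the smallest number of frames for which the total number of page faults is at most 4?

f=1: 10 faults
f=2: 8 faults
f=3: 6 faults
f=4: 4 faults
Smallest f with faults ≤ 4 is 4.

4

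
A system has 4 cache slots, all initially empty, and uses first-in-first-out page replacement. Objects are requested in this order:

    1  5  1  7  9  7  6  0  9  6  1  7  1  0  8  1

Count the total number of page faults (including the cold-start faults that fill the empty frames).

9

1: miss, frames (1)
5: miss, frames (1 5)
1: hit
7: miss, frames (1 5 7)
9: miss, frames (1 5 7 9)
7: hit
6: miss, evict 1, frames (5 7 9 6)
0: miss, evict 5, frames (7 9 6 0)
9: hit
6: hit
1: miss, evict 7, frames (9 6 0 1)
7: miss, evict 9, frames (6 0 1 7)
1: hit
0: hit
8: miss, evict 6, frames (0 1 7 8)
1: hit
Page faults: 9.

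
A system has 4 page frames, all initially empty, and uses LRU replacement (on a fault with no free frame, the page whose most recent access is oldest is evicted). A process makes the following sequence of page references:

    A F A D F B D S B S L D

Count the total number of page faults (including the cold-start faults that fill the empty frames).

6

A: miss, frames (A)
F: miss, frames (A F)
A: hit
D: miss, frames (F A D)
F: hit
B: miss, frames (A D F B)
D: hit
S: miss, evict A, frames (F B D S)
B: hit
S: hit
L: miss, evict F, frames (D B S L)
D: hit
Page faults: 6.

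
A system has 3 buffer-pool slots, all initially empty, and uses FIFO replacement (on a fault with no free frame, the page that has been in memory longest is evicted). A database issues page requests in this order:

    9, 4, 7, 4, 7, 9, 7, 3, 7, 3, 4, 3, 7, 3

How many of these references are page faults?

9: miss, frames [9]
4: miss, frames [9, 4]
7: miss, frames [9, 4, 7]
4: hit
7: hit
9: hit
7: hit
3: miss, evict 9, frames [4, 7, 3]
7: hit
3: hit
4: hit
3: hit
7: hit
3: hit
Page faults: 4.

4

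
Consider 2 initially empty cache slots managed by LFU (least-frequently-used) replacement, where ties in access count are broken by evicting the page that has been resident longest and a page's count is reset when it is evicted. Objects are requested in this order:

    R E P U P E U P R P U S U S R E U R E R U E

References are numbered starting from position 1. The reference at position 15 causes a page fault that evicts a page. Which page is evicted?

S

pos 1: R -> fault, frames [R]
pos 2: E -> fault, frames [R, E]
pos 3: P -> fault, evict R, frames [E, P]
pos 4: U -> fault, evict E, frames [P, U]
pos 5: P -> hit
pos 6: E -> fault, evict U, frames [P, E]
pos 7: U -> fault, evict E, frames [P, U]
pos 8: P -> hit
pos 9: R -> fault, evict U, frames [P, R]
pos 10: P -> hit
pos 11: U -> fault, evict R, frames [P, U]
pos 12: S -> fault, evict U, frames [P, S]
pos 13: U -> fault, evict S, frames [P, U]
pos 14: S -> fault, evict U, frames [P, S]
pos 15: R -> fault, evict S, frames [P, R]
At position 15, page S is evicted.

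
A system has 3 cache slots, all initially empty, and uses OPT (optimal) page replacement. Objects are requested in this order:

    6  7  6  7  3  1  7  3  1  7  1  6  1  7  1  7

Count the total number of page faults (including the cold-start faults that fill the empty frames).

6 -> miss, frames {6}
7 -> miss, frames {6,7}
6 -> hit
7 -> hit
3 -> miss, frames {6,7,3}
1 -> miss, evict 6, frames {7,3,1}
7 -> hit
3 -> hit
1 -> hit
7 -> hit
1 -> hit
6 -> miss, evict 3, frames {7,1,6}
1 -> hit
7 -> hit
1 -> hit
7 -> hit
Page faults: 5.

5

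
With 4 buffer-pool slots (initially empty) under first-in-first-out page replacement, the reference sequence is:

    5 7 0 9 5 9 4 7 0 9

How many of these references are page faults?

5 -> fault, frames [5]
7 -> fault, frames [5, 7]
0 -> fault, frames [5, 7, 0]
9 -> fault, frames [5, 7, 0, 9]
5 -> hit
9 -> hit
4 -> fault, evict 5, frames [7, 0, 9, 4]
7 -> hit
0 -> hit
9 -> hit
Page faults: 5.

5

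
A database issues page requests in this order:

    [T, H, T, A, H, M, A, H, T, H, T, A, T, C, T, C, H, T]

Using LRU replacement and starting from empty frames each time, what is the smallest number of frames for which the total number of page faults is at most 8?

f=1: 18 faults
f=2: 12 faults
f=3: 7 faults
f=4: 5 faults
f=5: 5 faults
Smallest f with faults ≤ 8 is 3.

3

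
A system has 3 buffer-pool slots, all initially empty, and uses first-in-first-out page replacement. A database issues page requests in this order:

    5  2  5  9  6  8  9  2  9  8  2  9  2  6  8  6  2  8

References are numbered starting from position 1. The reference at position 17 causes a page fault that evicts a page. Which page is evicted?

9

pos 1: 5: fault, frames (5)
pos 2: 2: fault, frames (5 2)
pos 3: 5: hit
pos 4: 9: fault, frames (5 2 9)
pos 5: 6: fault, evict 5, frames (2 9 6)
pos 6: 8: fault, evict 2, frames (9 6 8)
pos 7: 9: hit
pos 8: 2: fault, evict 9, frames (6 8 2)
pos 9: 9: fault, evict 6, frames (8 2 9)
pos 10: 8: hit
pos 11: 2: hit
pos 12: 9: hit
pos 13: 2: hit
pos 14: 6: fault, evict 8, frames (2 9 6)
pos 15: 8: fault, evict 2, frames (9 6 8)
pos 16: 6: hit
pos 17: 2: fault, evict 9, frames (6 8 2)
At position 17, page 9 is evicted.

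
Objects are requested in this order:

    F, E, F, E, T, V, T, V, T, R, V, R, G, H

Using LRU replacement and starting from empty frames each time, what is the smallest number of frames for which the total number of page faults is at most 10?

2

f=1: 14 faults
f=2: 8 faults
f=3: 7 faults
f=4: 7 faults
f=5: 7 faults
f=6: 7 faults
f=7: 7 faults
Smallest f with faults ≤ 10 is 2.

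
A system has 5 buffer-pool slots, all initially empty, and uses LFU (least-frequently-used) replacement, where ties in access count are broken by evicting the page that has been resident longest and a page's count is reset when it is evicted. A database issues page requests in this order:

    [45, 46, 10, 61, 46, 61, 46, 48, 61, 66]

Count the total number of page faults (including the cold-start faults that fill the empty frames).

45: miss, frames {45}
46: miss, frames {45,46}
10: miss, frames {45,46,10}
61: miss, frames {45,46,10,61}
46: hit
61: hit
46: hit
48: miss, frames {45,46,10,61,48}
61: hit
66: miss, evict 45, frames {46,10,61,48,66}
Page faults: 6.

6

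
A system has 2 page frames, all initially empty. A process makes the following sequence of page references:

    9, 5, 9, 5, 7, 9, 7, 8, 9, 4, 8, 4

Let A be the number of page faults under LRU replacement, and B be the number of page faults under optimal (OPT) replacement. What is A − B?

Under LRU: F F . . F F . F F F F . → 8 faults.
Under OPT: F F . . F . . F . F . . → 5 faults.
A − B = 8 − 5 = 3.

3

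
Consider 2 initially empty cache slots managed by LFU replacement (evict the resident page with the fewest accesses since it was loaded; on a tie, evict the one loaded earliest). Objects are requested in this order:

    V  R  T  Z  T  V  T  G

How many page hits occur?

V -> fault, frames (V)
R -> fault, frames (V R)
T -> fault, evict V, frames (R T)
Z -> fault, evict R, frames (T Z)
T -> hit
V -> fault, evict Z, frames (T V)
T -> hit
G -> fault, evict V, frames (T G)
Hits: 2.

2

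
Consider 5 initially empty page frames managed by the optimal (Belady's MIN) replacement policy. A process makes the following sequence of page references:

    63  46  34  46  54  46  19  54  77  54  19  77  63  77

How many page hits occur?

63 -> miss, frames {63}
46 -> miss, frames {63,46}
34 -> miss, frames {63,46,34}
46 -> hit
54 -> miss, frames {63,46,34,54}
46 -> hit
19 -> miss, frames {63,46,34,54,19}
54 -> hit
77 -> miss, evict 34, frames {63,46,54,19,77}
54 -> hit
19 -> hit
77 -> hit
63 -> hit
77 -> hit
Hits: 8.

8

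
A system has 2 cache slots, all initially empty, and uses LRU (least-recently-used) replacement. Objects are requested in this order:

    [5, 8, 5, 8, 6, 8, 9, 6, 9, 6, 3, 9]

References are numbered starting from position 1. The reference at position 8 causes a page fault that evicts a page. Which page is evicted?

pos 1: 5: miss, frames (5)
pos 2: 8: miss, frames (5 8)
pos 3: 5: hit
pos 4: 8: hit
pos 5: 6: miss, evict 5, frames (8 6)
pos 6: 8: hit
pos 7: 9: miss, evict 6, frames (8 9)
pos 8: 6: miss, evict 8, frames (9 6)
At position 8, page 8 is evicted.

8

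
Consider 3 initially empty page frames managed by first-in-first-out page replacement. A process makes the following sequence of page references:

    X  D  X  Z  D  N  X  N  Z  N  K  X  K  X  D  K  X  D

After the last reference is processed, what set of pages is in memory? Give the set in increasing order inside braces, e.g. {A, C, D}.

{D, K, X}

X -> fault, frames {X}
D -> fault, frames {X,D}
X -> hit
Z -> fault, frames {X,D,Z}
D -> hit
N -> fault, evict X, frames {D,Z,N}
X -> fault, evict D, frames {Z,N,X}
N -> hit
Z -> hit
N -> hit
K -> fault, evict Z, frames {N,X,K}
X -> hit
K -> hit
X -> hit
D -> fault, evict N, frames {X,K,D}
K -> hit
X -> hit
D -> hit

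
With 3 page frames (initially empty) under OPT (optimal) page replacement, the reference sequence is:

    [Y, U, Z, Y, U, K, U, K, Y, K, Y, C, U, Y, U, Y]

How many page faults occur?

Y → miss, frames (Y)
U → miss, frames (Y U)
Z → miss, frames (Y U Z)
Y → hit
U → hit
K → miss, evict Z, frames (Y U K)
U → hit
K → hit
Y → hit
K → hit
Y → hit
C → miss, evict K, frames (Y U C)
U → hit
Y → hit
U → hit
Y → hit
Page faults: 5.

5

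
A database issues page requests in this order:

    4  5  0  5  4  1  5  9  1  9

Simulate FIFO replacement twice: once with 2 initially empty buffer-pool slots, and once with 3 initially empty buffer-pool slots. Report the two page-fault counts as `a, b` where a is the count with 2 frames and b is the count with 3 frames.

8, 5

2 frames: F F F . F F F F F . → 8 faults.
3 frames: F F F . . F . F . . → 5 faults.
5 < 8: adding a frame reduced faults, as is typical.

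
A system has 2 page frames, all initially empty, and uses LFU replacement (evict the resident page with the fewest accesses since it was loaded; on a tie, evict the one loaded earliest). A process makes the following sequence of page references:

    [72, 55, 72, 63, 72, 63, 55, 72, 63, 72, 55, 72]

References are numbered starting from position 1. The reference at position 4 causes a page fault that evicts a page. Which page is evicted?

55

pos 1: 72: fault, frames {72}
pos 2: 55: fault, frames {72,55}
pos 3: 72: hit
pos 4: 63: fault, evict 55, frames {72,63}
At position 4, page 55 is evicted.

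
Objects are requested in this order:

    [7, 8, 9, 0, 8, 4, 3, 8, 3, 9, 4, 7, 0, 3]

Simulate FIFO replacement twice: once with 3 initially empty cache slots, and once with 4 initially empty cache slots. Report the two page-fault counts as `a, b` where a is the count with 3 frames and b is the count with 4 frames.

3 frames: F F F F . F F F . F F F F F → 12 faults.
4 frames: F F F F . F F F . F . F F F → 11 faults.
11 < 12: adding a frame reduced faults, as is typical.

12, 11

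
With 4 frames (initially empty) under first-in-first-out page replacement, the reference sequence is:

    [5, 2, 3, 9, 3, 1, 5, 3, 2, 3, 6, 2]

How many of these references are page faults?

5 -> miss, frames [5]
2 -> miss, frames [5, 2]
3 -> miss, frames [5, 2, 3]
9 -> miss, frames [5, 2, 3, 9]
3 -> hit
1 -> miss, evict 5, frames [2, 3, 9, 1]
5 -> miss, evict 2, frames [3, 9, 1, 5]
3 -> hit
2 -> miss, evict 3, frames [9, 1, 5, 2]
3 -> miss, evict 9, frames [1, 5, 2, 3]
6 -> miss, evict 1, frames [5, 2, 3, 6]
2 -> hit
Page faults: 9.

9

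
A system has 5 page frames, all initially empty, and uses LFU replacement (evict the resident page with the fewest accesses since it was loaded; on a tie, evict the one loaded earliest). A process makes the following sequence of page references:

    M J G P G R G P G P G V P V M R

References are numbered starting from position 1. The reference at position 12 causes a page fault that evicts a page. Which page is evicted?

pos 1: M -> fault, frames (M)
pos 2: J -> fault, frames (M J)
pos 3: G -> fault, frames (M J G)
pos 4: P -> fault, frames (M J G P)
pos 5: G -> hit
pos 6: R -> fault, frames (M J G P R)
pos 7: G -> hit
pos 8: P -> hit
pos 9: G -> hit
pos 10: P -> hit
pos 11: G -> hit
pos 12: V -> fault, evict M, frames (J G P R V)
At position 12, page M is evicted.

M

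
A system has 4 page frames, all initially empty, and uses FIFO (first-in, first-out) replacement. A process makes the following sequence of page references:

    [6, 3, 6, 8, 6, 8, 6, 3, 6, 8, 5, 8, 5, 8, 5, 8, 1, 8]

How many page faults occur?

6 → miss, frames (6)
3 → miss, frames (6 3)
6 → hit
8 → miss, frames (6 3 8)
6 → hit
8 → hit
6 → hit
3 → hit
6 → hit
8 → hit
5 → miss, frames (6 3 8 5)
8 → hit
5 → hit
8 → hit
5 → hit
8 → hit
1 → miss, evict 6, frames (3 8 5 1)
8 → hit
Page faults: 5.

5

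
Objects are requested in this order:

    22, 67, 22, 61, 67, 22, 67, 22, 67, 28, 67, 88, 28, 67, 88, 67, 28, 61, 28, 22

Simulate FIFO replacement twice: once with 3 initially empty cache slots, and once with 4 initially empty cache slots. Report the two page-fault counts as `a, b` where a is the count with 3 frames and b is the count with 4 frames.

3 frames: F F . F . . . . . F . F . F . . . F F F → 9 faults.
4 frames: F F . F . . . . . F . F . . . . . . . F → 6 faults.
6 < 9: adding a frame reduced faults, as is typical.

9, 6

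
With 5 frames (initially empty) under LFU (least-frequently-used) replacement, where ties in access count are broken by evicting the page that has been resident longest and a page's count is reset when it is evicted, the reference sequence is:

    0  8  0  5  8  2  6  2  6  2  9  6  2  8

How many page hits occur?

8

0: fault, frames {0}
8: fault, frames {0,8}
0: hit
5: fault, frames {0,8,5}
8: hit
2: fault, frames {0,8,5,2}
6: fault, frames {0,8,5,2,6}
2: hit
6: hit
2: hit
9: fault, evict 5, frames {0,8,2,6,9}
6: hit
2: hit
8: hit
Hits: 8.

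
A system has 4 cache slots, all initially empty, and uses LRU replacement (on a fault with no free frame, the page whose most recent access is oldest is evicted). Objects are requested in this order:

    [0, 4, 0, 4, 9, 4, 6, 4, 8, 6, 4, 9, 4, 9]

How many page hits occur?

9

0 → miss, frames (0)
4 → miss, frames (0 4)
0 → hit
4 → hit
9 → miss, frames (0 4 9)
4 → hit
6 → miss, frames (0 9 4 6)
4 → hit
8 → miss, evict 0, frames (9 6 4 8)
6 → hit
4 → hit
9 → hit
4 → hit
9 → hit
Hits: 9.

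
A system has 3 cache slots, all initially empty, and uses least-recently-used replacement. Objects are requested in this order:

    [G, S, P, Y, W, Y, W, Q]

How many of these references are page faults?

G → miss, frames {G}
S → miss, frames {G,S}
P → miss, frames {G,S,P}
Y → miss, evict G, frames {S,P,Y}
W → miss, evict S, frames {P,Y,W}
Y → hit
W → hit
Q → miss, evict P, frames {Y,W,Q}
Page faults: 6.

6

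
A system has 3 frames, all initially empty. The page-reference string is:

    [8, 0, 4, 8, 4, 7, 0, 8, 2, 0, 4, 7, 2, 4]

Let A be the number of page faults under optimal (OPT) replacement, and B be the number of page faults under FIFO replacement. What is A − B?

-4

Under OPT: F F F . . F . . F . F . . . → 6 faults.
Under FIFO: F F F . . F . F F F F F F . → 10 faults.
A − B = 6 − 10 = -4.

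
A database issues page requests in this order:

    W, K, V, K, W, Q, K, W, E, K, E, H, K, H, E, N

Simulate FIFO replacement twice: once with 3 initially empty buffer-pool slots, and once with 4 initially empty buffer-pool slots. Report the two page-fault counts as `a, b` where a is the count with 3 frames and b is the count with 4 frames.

9, 8

3 frames: F F F . . F . F F F . F . . . F → 9 faults.
4 frames: F F F . . F . . F . . F F . . F → 8 faults.
8 < 9: adding a frame reduced faults, as is typical.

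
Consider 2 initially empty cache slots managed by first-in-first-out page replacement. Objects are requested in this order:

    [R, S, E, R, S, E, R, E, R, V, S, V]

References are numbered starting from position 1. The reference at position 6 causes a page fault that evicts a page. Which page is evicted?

R

pos 1: R -> miss, frames (R)
pos 2: S -> miss, frames (R S)
pos 3: E -> miss, evict R, frames (S E)
pos 4: R -> miss, evict S, frames (E R)
pos 5: S -> miss, evict E, frames (R S)
pos 6: E -> miss, evict R, frames (S E)
At position 6, page R is evicted.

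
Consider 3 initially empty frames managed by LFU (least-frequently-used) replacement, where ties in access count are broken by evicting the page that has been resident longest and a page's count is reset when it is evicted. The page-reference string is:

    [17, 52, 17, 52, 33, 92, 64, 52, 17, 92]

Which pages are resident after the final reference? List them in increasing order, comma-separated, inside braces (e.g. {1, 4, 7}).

17: miss, frames (17)
52: miss, frames (17 52)
17: hit
52: hit
33: miss, frames (17 52 33)
92: miss, evict 33, frames (17 52 92)
64: miss, evict 92, frames (17 52 64)
52: hit
17: hit
92: miss, evict 64, frames (17 52 92)

{17, 52, 92}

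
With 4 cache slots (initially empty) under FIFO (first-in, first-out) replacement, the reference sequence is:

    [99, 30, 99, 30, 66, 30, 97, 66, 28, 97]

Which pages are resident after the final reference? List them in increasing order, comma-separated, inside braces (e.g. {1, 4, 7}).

99: fault, frames {99}
30: fault, frames {99,30}
99: hit
30: hit
66: fault, frames {99,30,66}
30: hit
97: fault, frames {99,30,66,97}
66: hit
28: fault, evict 99, frames {30,66,97,28}
97: hit

{28, 30, 66, 97}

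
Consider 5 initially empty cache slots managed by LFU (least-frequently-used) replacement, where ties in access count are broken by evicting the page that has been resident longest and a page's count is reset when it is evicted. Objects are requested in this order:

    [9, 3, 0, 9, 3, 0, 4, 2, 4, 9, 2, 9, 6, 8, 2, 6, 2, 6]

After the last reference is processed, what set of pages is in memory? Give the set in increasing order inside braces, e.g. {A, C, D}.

{0, 2, 4, 6, 9}

9 → fault, frames {9}
3 → fault, frames {9,3}
0 → fault, frames {9,3,0}
9 → hit
3 → hit
0 → hit
4 → fault, frames {9,3,0,4}
2 → fault, frames {9,3,0,4,2}
4 → hit
9 → hit
2 → hit
9 → hit
6 → fault, evict 3, frames {9,0,4,2,6}
8 → fault, evict 6, frames {9,0,4,2,8}
2 → hit
6 → fault, evict 8, frames {9,0,4,2,6}
2 → hit
6 → hit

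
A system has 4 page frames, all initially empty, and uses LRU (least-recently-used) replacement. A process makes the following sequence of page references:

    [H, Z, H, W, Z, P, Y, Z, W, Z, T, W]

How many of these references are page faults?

H → miss, frames (H)
Z → miss, frames (H Z)
H → hit
W → miss, frames (Z H W)
Z → hit
P → miss, frames (H W Z P)
Y → miss, evict H, frames (W Z P Y)
Z → hit
W → hit
Z → hit
T → miss, evict P, frames (Y W Z T)
W → hit
Page faults: 6.

6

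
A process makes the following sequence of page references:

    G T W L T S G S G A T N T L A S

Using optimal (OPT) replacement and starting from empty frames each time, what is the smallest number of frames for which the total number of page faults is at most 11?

f=1: 16 faults
f=2: 12 faults
f=3: 9 faults
f=4: 8 faults
f=5: 7 faults
f=6: 7 faults
f=7: 7 faults
Smallest f with faults ≤ 11 is 3.

3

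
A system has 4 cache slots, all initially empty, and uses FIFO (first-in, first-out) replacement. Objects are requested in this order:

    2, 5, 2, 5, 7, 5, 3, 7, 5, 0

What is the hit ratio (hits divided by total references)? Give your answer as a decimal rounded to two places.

2 → fault, frames [2]
5 → fault, frames [2, 5]
2 → hit
5 → hit
7 → fault, frames [2, 5, 7]
5 → hit
3 → fault, frames [2, 5, 7, 3]
7 → hit
5 → hit
0 → fault, evict 2, frames [5, 7, 3, 0]
Hits: 5 of 10 references → 5/10 = 0.5000.

0.50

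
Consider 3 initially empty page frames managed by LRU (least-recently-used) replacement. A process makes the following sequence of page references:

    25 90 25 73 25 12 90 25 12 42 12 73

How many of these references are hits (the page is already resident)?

25 → fault, frames [25]
90 → fault, frames [25, 90]
25 → hit
73 → fault, frames [90, 25, 73]
25 → hit
12 → fault, evict 90, frames [73, 25, 12]
90 → fault, evict 73, frames [25, 12, 90]
25 → hit
12 → hit
42 → fault, evict 90, frames [25, 12, 42]
12 → hit
73 → fault, evict 25, frames [42, 12, 73]
Hits: 5.

5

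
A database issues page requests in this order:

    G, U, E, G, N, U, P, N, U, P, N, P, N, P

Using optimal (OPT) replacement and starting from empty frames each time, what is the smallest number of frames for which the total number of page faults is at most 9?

2

f=1: 14 faults
f=2: 8 faults
f=3: 5 faults
f=4: 5 faults
f=5: 5 faults
Smallest f with faults ≤ 9 is 2.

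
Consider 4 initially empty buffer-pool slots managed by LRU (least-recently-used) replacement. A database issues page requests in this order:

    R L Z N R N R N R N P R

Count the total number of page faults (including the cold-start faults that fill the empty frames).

5

R: miss, frames [R]
L: miss, frames [R, L]
Z: miss, frames [R, L, Z]
N: miss, frames [R, L, Z, N]
R: hit
N: hit
R: hit
N: hit
R: hit
N: hit
P: miss, evict L, frames [Z, R, N, P]
R: hit
Page faults: 5.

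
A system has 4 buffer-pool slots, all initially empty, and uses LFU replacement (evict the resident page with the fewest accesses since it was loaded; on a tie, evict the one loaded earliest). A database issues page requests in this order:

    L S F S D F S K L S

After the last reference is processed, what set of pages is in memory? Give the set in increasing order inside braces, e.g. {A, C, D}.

{F, K, L, S}

L: fault, frames [L]
S: fault, frames [L, S]
F: fault, frames [L, S, F]
S: hit
D: fault, frames [L, S, F, D]
F: hit
S: hit
K: fault, evict L, frames [S, F, D, K]
L: fault, evict D, frames [S, F, K, L]
S: hit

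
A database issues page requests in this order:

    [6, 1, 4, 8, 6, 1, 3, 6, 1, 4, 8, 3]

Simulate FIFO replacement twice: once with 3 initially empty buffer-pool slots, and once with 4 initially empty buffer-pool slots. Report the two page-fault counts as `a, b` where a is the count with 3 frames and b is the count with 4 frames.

3 frames: F F F F F F F . . F F . → 9 faults.
4 frames: F F F F . . F F F F F F → 10 faults.
10 > 9: adding a frame increased faults — Belady's anomaly.

9, 10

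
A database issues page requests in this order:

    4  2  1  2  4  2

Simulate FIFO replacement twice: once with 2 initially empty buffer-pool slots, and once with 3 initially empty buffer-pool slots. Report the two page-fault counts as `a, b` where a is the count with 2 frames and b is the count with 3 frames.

5, 3

2 frames: F F F . F F → 5 faults.
3 frames: F F F . . . → 3 faults.
3 < 5: adding a frame reduced faults, as is typical.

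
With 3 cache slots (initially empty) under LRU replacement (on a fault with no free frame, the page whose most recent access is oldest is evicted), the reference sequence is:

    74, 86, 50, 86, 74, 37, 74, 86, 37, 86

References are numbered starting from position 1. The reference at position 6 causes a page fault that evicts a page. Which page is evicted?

pos 1: 74 → fault, frames (74)
pos 2: 86 → fault, frames (74 86)
pos 3: 50 → fault, frames (74 86 50)
pos 4: 86 → hit
pos 5: 74 → hit
pos 6: 37 → fault, evict 50, frames (86 74 37)
At position 6, page 50 is evicted.

50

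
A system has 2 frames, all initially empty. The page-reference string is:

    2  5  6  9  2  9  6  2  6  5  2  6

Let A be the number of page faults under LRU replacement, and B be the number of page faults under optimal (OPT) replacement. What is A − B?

3

Under LRU: F F F F F . F F . F F F → 10 faults.
Under OPT: F F F F . . F . . F . F → 7 faults.
A − B = 10 − 7 = 3.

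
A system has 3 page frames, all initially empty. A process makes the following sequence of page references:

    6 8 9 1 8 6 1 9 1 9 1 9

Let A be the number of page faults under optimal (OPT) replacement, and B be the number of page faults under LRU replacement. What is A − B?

Under OPT: F F F F . . . F . . . . → 5 faults.
Under LRU: F F F F . F . F . . . . → 6 faults.
A − B = 5 − 6 = -1.

-1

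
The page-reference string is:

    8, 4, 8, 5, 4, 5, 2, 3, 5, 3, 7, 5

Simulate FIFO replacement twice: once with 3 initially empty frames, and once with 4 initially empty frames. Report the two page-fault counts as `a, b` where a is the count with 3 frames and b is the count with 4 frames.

7, 6

3 frames: F F . F . . F F . . F F → 7 faults.
4 frames: F F . F . . F F . . F . → 6 faults.
6 < 7: adding a frame reduced faults, as is typical.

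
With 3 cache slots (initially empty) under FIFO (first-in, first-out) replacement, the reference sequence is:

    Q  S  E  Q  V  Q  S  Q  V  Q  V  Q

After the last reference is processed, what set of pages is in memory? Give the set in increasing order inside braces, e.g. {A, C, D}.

{Q, S, V}

Q: miss, frames (Q)
S: miss, frames (Q S)
E: miss, frames (Q S E)
Q: hit
V: miss, evict Q, frames (S E V)
Q: miss, evict S, frames (E V Q)
S: miss, evict E, frames (V Q S)
Q: hit
V: hit
Q: hit
V: hit
Q: hit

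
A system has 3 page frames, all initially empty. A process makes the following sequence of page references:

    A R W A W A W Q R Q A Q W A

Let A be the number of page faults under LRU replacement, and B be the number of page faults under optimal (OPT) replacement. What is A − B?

Under LRU: F F F . . . . F F . F . F . → 7 faults.
Under OPT: F F F . . . . F . . . . F . → 5 faults.
A − B = 7 − 5 = 2.

2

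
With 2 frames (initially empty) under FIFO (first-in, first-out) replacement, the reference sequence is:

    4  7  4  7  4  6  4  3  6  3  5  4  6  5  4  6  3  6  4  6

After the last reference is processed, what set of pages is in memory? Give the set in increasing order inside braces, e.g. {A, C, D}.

4 -> fault, frames [4]
7 -> fault, frames [4, 7]
4 -> hit
7 -> hit
4 -> hit
6 -> fault, evict 4, frames [7, 6]
4 -> fault, evict 7, frames [6, 4]
3 -> fault, evict 6, frames [4, 3]
6 -> fault, evict 4, frames [3, 6]
3 -> hit
5 -> fault, evict 3, frames [6, 5]
4 -> fault, evict 6, frames [5, 4]
6 -> fault, evict 5, frames [4, 6]
5 -> fault, evict 4, frames [6, 5]
4 -> fault, evict 6, frames [5, 4]
6 -> fault, evict 5, frames [4, 6]
3 -> fault, evict 4, frames [6, 3]
6 -> hit
4 -> fault, evict 6, frames [3, 4]
6 -> fault, evict 3, frames [4, 6]

{4, 6}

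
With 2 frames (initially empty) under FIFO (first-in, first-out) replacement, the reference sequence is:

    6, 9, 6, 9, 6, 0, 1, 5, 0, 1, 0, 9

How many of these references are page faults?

8

6 -> fault, frames (6)
9 -> fault, frames (6 9)
6 -> hit
9 -> hit
6 -> hit
0 -> fault, evict 6, frames (9 0)
1 -> fault, evict 9, frames (0 1)
5 -> fault, evict 0, frames (1 5)
0 -> fault, evict 1, frames (5 0)
1 -> fault, evict 5, frames (0 1)
0 -> hit
9 -> fault, evict 0, frames (1 9)
Page faults: 8.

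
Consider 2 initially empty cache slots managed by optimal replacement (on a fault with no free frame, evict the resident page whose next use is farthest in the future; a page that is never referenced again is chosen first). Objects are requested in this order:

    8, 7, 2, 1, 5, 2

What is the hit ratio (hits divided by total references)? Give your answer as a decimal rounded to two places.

8 -> fault, frames {8}
7 -> fault, frames {8,7}
2 -> fault, evict 7, frames {8,2}
1 -> fault, evict 8, frames {2,1}
5 -> fault, evict 1, frames {2,5}
2 -> hit
Hits: 1 of 6 references → 1/6 = 0.1667.

0.17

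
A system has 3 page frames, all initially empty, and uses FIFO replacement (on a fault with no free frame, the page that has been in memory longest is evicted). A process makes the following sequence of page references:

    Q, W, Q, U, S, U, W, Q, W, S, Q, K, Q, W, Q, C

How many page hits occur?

Q → fault, frames {Q}
W → fault, frames {Q,W}
Q → hit
U → fault, frames {Q,W,U}
S → fault, evict Q, frames {W,U,S}
U → hit
W → hit
Q → fault, evict W, frames {U,S,Q}
W → fault, evict U, frames {S,Q,W}
S → hit
Q → hit
K → fault, evict S, frames {Q,W,K}
Q → hit
W → hit
Q → hit
C → fault, evict Q, frames {W,K,C}
Hits: 8.

8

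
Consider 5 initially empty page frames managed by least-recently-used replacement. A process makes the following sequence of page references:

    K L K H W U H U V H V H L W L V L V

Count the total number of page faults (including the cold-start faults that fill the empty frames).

7

K: miss, frames [K]
L: miss, frames [K, L]
K: hit
H: miss, frames [L, K, H]
W: miss, frames [L, K, H, W]
U: miss, frames [L, K, H, W, U]
H: hit
U: hit
V: miss, evict L, frames [K, W, H, U, V]
H: hit
V: hit
H: hit
L: miss, evict K, frames [W, U, V, H, L]
W: hit
L: hit
V: hit
L: hit
V: hit
Page faults: 7.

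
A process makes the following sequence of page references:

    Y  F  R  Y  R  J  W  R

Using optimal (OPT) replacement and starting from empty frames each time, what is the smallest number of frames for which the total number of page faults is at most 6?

2

f=1: 8 faults
f=2: 5 faults
f=3: 5 faults
f=4: 5 faults
f=5: 5 faults
Smallest f with faults ≤ 6 is 2.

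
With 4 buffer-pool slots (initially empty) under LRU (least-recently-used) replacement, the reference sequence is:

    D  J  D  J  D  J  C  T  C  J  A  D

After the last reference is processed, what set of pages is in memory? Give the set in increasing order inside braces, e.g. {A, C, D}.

D → fault, frames [D]
J → fault, frames [D, J]
D → hit
J → hit
D → hit
J → hit
C → fault, frames [D, J, C]
T → fault, frames [D, J, C, T]
C → hit
J → hit
A → fault, evict D, frames [T, C, J, A]
D → fault, evict T, frames [C, J, A, D]

{A, C, D, J}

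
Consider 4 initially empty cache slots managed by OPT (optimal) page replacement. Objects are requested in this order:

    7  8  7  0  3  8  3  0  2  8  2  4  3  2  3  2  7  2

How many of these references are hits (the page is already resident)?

12

7 -> fault, frames (7)
8 -> fault, frames (7 8)
7 -> hit
0 -> fault, frames (7 8 0)
3 -> fault, frames (7 8 0 3)
8 -> hit
3 -> hit
0 -> hit
2 -> fault, evict 0, frames (7 8 3 2)
8 -> hit
2 -> hit
4 -> fault, evict 8, frames (7 3 2 4)
3 -> hit
2 -> hit
3 -> hit
2 -> hit
7 -> hit
2 -> hit
Hits: 12.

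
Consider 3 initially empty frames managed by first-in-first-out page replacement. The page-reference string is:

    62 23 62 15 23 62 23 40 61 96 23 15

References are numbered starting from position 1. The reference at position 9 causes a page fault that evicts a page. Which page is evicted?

pos 1: 62 -> fault, frames [62]
pos 2: 23 -> fault, frames [62, 23]
pos 3: 62 -> hit
pos 4: 15 -> fault, frames [62, 23, 15]
pos 5: 23 -> hit
pos 6: 62 -> hit
pos 7: 23 -> hit
pos 8: 40 -> fault, evict 62, frames [23, 15, 40]
pos 9: 61 -> fault, evict 23, frames [15, 40, 61]
At position 9, page 23 is evicted.

23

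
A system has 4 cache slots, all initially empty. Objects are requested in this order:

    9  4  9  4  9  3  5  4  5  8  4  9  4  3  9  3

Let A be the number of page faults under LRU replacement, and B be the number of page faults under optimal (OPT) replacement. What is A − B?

2

Under LRU: F F . . . F F . . F . F . F . . → 7 faults.
Under OPT: F F . . . F F . . F . . . . . . → 5 faults.
A − B = 7 − 5 = 2.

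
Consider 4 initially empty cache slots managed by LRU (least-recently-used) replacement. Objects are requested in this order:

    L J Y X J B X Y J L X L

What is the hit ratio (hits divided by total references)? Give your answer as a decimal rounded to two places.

L → fault, frames (L)
J → fault, frames (L J)
Y → fault, frames (L J Y)
X → fault, frames (L J Y X)
J → hit
B → fault, evict L, frames (Y X J B)
X → hit
Y → hit
J → hit
L → fault, evict B, frames (X Y J L)
X → hit
L → hit
Hits: 6 of 12 references → 6/12 = 0.5000.

0.50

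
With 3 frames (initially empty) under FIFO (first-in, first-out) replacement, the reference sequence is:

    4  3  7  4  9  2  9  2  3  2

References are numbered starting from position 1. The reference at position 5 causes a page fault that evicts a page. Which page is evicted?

4

pos 1: 4: miss, frames {4}
pos 2: 3: miss, frames {4,3}
pos 3: 7: miss, frames {4,3,7}
pos 4: 4: hit
pos 5: 9: miss, evict 4, frames {3,7,9}
At position 5, page 4 is evicted.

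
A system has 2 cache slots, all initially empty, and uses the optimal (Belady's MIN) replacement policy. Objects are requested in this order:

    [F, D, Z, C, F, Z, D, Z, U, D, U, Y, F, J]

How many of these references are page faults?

10

F → miss, frames (F)
D → miss, frames (F D)
Z → miss, evict D, frames (F Z)
C → miss, evict Z, frames (F C)
F → hit
Z → miss, evict C, frames (F Z)
D → miss, evict F, frames (Z D)
Z → hit
U → miss, evict Z, frames (D U)
D → hit
U → hit
Y → miss, evict U, frames (D Y)
F → miss, evict Y, frames (D F)
J → miss, evict F, frames (D J)
Page faults: 10.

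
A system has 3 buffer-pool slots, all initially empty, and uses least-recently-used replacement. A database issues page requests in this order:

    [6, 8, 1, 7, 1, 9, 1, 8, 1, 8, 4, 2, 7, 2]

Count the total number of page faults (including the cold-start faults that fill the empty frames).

6 -> miss, frames (6)
8 -> miss, frames (6 8)
1 -> miss, frames (6 8 1)
7 -> miss, evict 6, frames (8 1 7)
1 -> hit
9 -> miss, evict 8, frames (7 1 9)
1 -> hit
8 -> miss, evict 7, frames (9 1 8)
1 -> hit
8 -> hit
4 -> miss, evict 9, frames (1 8 4)
2 -> miss, evict 1, frames (8 4 2)
7 -> miss, evict 8, frames (4 2 7)
2 -> hit
Page faults: 9.

9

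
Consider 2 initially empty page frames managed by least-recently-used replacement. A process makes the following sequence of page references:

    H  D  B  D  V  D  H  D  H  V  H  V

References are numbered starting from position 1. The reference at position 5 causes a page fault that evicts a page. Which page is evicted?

B

pos 1: H: fault, frames (H)
pos 2: D: fault, frames (H D)
pos 3: B: fault, evict H, frames (D B)
pos 4: D: hit
pos 5: V: fault, evict B, frames (D V)
At position 5, page B is evicted.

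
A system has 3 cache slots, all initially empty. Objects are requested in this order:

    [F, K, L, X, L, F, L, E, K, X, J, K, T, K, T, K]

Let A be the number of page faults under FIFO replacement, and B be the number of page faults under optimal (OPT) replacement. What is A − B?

Under FIFO: F F F F . F . F F F F . F F . . → 11 faults.
Under OPT: F F F F . . . F F . F . F . . . → 8 faults.
A − B = 11 − 8 = 3.

3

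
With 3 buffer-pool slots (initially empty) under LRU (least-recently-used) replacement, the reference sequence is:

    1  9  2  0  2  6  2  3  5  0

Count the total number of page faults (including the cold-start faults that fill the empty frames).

8

1: miss, frames [1]
9: miss, frames [1, 9]
2: miss, frames [1, 9, 2]
0: miss, evict 1, frames [9, 2, 0]
2: hit
6: miss, evict 9, frames [0, 2, 6]
2: hit
3: miss, evict 0, frames [6, 2, 3]
5: miss, evict 6, frames [2, 3, 5]
0: miss, evict 2, frames [3, 5, 0]
Page faults: 8.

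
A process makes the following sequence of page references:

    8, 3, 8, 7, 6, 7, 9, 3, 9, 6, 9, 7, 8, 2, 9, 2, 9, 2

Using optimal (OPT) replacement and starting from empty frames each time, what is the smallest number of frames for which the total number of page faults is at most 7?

f=1: 18 faults
f=2: 10 faults
f=3: 8 faults
f=4: 7 faults
f=5: 6 faults
f=6: 6 faults
Smallest f with faults ≤ 7 is 4.

4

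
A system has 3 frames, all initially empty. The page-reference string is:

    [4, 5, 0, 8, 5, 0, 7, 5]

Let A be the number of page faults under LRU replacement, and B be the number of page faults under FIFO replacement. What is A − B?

-1

Under LRU: F F F F . . F . → 5 faults.
Under FIFO: F F F F . . F F → 6 faults.
A − B = 5 − 6 = -1.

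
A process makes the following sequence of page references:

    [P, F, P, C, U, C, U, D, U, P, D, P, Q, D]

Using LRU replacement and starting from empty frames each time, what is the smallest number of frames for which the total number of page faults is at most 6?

4

f=1: 14 faults
f=2: 9 faults
f=3: 7 faults
f=4: 6 faults
f=5: 6 faults
f=6: 6 faults
Smallest f with faults ≤ 6 is 4.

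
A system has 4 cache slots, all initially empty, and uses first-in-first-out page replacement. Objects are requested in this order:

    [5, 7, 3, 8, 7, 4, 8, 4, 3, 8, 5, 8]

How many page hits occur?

6

5 -> fault, frames (5)
7 -> fault, frames (5 7)
3 -> fault, frames (5 7 3)
8 -> fault, frames (5 7 3 8)
7 -> hit
4 -> fault, evict 5, frames (7 3 8 4)
8 -> hit
4 -> hit
3 -> hit
8 -> hit
5 -> fault, evict 7, frames (3 8 4 5)
8 -> hit
Hits: 6.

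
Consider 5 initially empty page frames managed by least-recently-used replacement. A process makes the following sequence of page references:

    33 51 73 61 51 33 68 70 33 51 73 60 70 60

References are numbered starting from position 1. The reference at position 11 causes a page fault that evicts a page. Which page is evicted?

pos 1: 33 → miss, frames {33}
pos 2: 51 → miss, frames {33,51}
pos 3: 73 → miss, frames {33,51,73}
pos 4: 61 → miss, frames {33,51,73,61}
pos 5: 51 → hit
pos 6: 33 → hit
pos 7: 68 → miss, frames {73,61,51,33,68}
pos 8: 70 → miss, evict 73, frames {61,51,33,68,70}
pos 9: 33 → hit
pos 10: 51 → hit
pos 11: 73 → miss, evict 61, frames {68,70,33,51,73}
At position 11, page 61 is evicted.

61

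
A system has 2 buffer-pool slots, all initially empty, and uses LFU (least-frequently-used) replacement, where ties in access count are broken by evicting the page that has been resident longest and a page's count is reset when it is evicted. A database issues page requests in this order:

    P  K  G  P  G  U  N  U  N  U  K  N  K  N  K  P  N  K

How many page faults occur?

17

P: miss, frames (P)
K: miss, frames (P K)
G: miss, evict P, frames (K G)
P: miss, evict K, frames (G P)
G: hit
U: miss, evict P, frames (G U)
N: miss, evict U, frames (G N)
U: miss, evict N, frames (G U)
N: miss, evict U, frames (G N)
U: miss, evict N, frames (G U)
K: miss, evict U, frames (G K)
N: miss, evict K, frames (G N)
K: miss, evict N, frames (G K)
N: miss, evict K, frames (G N)
K: miss, evict N, frames (G K)
P: miss, evict K, frames (G P)
N: miss, evict P, frames (G N)
K: miss, evict N, frames (G K)
Page faults: 17.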